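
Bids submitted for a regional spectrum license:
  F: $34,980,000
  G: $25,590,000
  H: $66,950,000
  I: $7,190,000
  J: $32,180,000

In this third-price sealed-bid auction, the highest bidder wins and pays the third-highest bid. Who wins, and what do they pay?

Rule: the highest bidder wins and pays the third-highest bid.
Bids ranked: 66,950,000 (H) > 34,980,000 (F) > 32,180,000 (J) > 25,590,000 (G) > 7,190,000 (I)
H is highest; pays the third-highest bid, $32,180,000.

H pays $32,180,000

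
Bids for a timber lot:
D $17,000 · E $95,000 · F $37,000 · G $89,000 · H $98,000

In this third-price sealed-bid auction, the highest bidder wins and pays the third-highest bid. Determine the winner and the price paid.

H pays $89,000

Bids in order: 98,000 (H) > 95,000 (E) > 89,000 (G) > 37,000 (F) > 17,000 (D)
H is highest; pays the third-highest bid, $89,000.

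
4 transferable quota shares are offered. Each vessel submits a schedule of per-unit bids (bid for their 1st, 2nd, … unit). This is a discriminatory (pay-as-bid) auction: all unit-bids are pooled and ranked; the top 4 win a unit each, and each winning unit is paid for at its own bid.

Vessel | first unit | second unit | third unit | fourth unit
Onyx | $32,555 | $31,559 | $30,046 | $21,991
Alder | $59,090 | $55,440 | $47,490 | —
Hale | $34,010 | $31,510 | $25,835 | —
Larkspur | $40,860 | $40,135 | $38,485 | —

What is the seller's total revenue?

All unit-bids, highest first — top 4: 59,090 (Alder-1), 55,440 (Alder-2), 47,490 (Alder-3), 40,860 (Larkspur-1)
Next rejected bid: $40,135 (not a price — pay-as-bid).
Each winning unit pays its own bid.
Revenue = 59,090 + 55,440 + 47,490 + 40,860 = $202,880.

Total revenue: $202,880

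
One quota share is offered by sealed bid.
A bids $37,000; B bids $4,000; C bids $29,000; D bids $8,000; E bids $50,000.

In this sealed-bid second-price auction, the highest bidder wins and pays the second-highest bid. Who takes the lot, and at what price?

Rule: the highest bidder wins and pays the second-highest bid.
Bids in order: 50,000 (E) > 37,000 (A) > 29,000 (C) > 8,000 (D) > 4,000 (B)
E is highest; pays the second-highest bid, $37,000.

E pays $37,000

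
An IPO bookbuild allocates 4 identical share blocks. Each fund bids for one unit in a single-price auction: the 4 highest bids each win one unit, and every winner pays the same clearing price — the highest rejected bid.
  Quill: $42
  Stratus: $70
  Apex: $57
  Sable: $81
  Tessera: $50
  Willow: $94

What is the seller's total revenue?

Total revenue: $200

Sorting: 94 (Willow), 81 (Sable), 70 (Stratus), 57 (Apex), 50 (Tessera), 42 (Quill)
The 4 highest are Willow, Sable, Stratus, Apex.
Clearing price = highest rejected bid = $50.
Total revenue = 4 × $50 = $200.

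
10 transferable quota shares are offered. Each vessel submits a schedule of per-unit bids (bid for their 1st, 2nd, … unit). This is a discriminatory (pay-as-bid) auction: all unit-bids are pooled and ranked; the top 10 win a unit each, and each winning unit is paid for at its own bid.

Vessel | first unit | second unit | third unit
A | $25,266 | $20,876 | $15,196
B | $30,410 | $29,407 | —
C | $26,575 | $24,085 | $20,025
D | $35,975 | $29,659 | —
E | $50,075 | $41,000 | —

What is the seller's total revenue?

Merging the schedules and taking the best 10: 50,075 (E-1), 41,000 (E-2), 35,975 (D-1), 30,410 (B-1), 29,659 (D-2), 29,407 (B-2), 26,575 (C-1), 25,266 (A-1), 24,085 (C-2), 20,876 (A-2)
Next rejected bid: $20,025 (not a price — pay-as-bid).
Each winning unit pays its own bid.
Revenue = 50,075 + 41,000 + 35,975 + 30,410 + 29,659 + 29,407 + 26,575 + 25,266 + 24,085 + 20,876 = $313,328.

Total revenue: $313,328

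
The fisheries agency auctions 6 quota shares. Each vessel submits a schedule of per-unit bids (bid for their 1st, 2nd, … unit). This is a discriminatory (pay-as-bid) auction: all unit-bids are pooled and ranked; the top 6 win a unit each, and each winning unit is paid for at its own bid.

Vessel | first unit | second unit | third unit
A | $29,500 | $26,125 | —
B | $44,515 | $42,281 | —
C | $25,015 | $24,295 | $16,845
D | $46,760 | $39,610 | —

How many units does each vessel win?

All unit-bids, highest first — top 6: 46,760 (D-1), 44,515 (B-1), 42,281 (B-2), 39,610 (D-2), 29,500 (A-1), 26,125 (A-2)
Next rejected bid: $25,015 (not a price — pay-as-bid).
Allocation: A 2, B 2, D 2.

A 2, B 2, D 2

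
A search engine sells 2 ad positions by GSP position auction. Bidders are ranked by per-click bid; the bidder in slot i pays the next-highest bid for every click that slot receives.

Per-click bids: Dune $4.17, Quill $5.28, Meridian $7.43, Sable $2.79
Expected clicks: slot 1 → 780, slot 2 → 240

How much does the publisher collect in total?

Sorting advertisers: $7.43 (Meridian) > $5.28 (Quill) > $4.17 (Dune) > …
Slot 1: Meridian pays $5.28 × 780 = $4118.40
Slot 2: Quill pays $4.17 × 240 = $1000.80
Total = $5119.20

Total revenue: $5119.20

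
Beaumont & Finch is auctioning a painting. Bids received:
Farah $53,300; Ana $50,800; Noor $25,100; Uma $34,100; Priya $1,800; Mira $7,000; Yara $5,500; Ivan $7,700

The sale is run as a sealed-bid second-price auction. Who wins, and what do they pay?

Rule: the highest bidder wins and pays the second-highest bid.
Sorting bids: 53,300 (Farah) > 50,800 (Ana) > 34,100 (Uma) > 25,100 (Noor) > 7,700 (Ivan) > 7,000 (Mira) > …
Farah is highest; pays the second-highest bid, $50,800.

Farah pays $50,800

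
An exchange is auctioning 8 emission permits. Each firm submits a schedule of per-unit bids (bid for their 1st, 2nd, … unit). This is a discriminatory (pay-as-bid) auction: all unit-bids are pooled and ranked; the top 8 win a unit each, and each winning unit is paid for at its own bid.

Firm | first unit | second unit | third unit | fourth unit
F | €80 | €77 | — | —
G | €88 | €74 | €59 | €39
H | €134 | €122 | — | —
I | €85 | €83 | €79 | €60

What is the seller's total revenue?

Total revenue: €748

Pooled unit-bids ranked (top 8): 134 (H-1), 122 (H-2), 88 (G-1), 85 (I-1), 83 (I-2), 80 (F-1), 79 (I-3), 77 (F-2)
Next rejected bid: €74 (not a price — pay-as-bid).
Each winning unit pays its own bid.
Revenue = 134 + 122 + 88 + 85 + 83 + 80 + 79 + 77 = €748.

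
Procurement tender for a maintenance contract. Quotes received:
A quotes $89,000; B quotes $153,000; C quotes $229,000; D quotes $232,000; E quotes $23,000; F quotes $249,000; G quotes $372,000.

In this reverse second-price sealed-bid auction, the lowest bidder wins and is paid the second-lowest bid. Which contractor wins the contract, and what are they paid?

E is paid $89,000

Bids in order: 23,000 (E) < 89,000 (A) < 153,000 (B) < 229,000 (C) < 232,000 (D) < 249,000 (F) < …
Second-price: E is paid A's bid of $89,000.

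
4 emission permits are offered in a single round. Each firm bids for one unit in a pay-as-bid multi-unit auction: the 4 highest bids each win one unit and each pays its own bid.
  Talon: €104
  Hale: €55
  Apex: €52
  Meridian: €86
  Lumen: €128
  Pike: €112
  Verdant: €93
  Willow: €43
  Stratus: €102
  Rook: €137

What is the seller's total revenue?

Bids ranked high→low: 137 (Rook), 128 (Lumen), 112 (Pike), 104 (Talon), 102 (Stratus), 93 (Verdant), …
Winners (4 units): Rook, Lumen, Pike, Talon.
Total revenue = 137 + 128 + 112 + 104 = €481.

Total revenue: €481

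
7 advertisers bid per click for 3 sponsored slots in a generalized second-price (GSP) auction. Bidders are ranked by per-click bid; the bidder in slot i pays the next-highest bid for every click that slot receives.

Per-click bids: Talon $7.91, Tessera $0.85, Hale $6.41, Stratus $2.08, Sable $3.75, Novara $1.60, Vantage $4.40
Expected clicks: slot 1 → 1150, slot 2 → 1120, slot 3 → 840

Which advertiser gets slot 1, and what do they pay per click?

Talon; $6.41 per click

Ranked by bid: $7.91 (Talon) > $6.41 (Hale) > $4.40 (Vantage) > $3.75 (Sable) > …
Slot 1 goes to the first-ranked bidder, Talon, who pays the next bid down: $6.41/click.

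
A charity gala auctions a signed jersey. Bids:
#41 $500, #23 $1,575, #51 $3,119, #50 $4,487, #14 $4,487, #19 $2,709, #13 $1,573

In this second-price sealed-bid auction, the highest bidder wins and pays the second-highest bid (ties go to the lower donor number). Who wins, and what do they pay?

Second-price sealed-bid auction: the highest bidder wins and pays the second-highest bid.
Bids ranked: 4,487 (#14) > 4,487 (#50) > 3,119 (#51) > 2,709 (#19) > 1,575 (#23) > 1,573 (#13) > …
#14 and #50 tie at $4,487; tie-break gives it to #14.
Second-price: #14 pays #50's bid of $4,487.

#14 pays $4,487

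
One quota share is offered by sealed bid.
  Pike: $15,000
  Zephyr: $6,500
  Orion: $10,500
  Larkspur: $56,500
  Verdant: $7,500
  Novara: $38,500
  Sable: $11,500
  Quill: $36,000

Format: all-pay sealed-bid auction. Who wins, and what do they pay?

Bids ranked: 56,500 (Larkspur) > 38,500 (Novara) > 36,000 (Quill) > 15,000 (Pike) > 11,500 (Sable) > 10,500 (Orion) > …
Larkspur wins with the top bid; all bids are sunk regardless.

Larkspur pays $56,500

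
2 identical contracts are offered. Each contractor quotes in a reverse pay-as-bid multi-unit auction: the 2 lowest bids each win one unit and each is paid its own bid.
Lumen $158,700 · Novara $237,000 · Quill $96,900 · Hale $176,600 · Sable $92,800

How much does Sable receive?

Sorting: 92,800 (Sable), 96,900 (Quill), 158,700 (Lumen), 176,600 (Hale), …
Lowest 2: Sable, Quill.
Sable wins → own bid $92,800.

Sable is paid $92,800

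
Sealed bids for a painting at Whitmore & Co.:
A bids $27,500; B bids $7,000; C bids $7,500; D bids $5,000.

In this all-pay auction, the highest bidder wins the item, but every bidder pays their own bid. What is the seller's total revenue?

Bids in order: 27,500 (A) > 7,500 (C) > 7,000 (B) > 5,000 (D)
A wins with the top bid; all bids are sunk regardless.
Every bidder forfeits their bid regardless of winning.
Revenue = 27,500 + 7,000 + 7,500 + 5,000 = $47,000.

Total revenue: $47,000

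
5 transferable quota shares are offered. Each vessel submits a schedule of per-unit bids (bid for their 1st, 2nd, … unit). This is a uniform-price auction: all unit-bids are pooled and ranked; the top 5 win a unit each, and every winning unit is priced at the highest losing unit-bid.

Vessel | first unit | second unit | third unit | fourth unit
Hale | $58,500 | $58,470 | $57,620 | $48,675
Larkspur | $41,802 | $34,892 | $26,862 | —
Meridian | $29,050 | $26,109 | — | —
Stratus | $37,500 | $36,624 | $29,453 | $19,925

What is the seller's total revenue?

All unit-bids, highest first — top 5: 58,500 (Hale-1), 58,470 (Hale-2), 57,620 (Hale-3), 48,675 (Hale-4), 41,802 (Larkspur-1)
Highest rejected unit-bid = $37,500.
Allocation: Hale 4, Larkspur 1. Every unit priced at $37,500.
Revenue = 5 × 37,500 = $187,500.

Total revenue: $187,500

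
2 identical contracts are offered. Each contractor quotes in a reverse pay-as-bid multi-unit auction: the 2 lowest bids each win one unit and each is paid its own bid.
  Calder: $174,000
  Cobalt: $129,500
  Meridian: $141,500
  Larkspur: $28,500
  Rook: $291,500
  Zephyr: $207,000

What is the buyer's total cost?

Sorting: 28,500 (Larkspur), 129,500 (Cobalt), 141,500 (Meridian), 174,000 (Calder), …
Lowest 2: Larkspur, Cobalt.
Total cost = 28,500 + 129,500 = $158,000.

Total cost: $158,000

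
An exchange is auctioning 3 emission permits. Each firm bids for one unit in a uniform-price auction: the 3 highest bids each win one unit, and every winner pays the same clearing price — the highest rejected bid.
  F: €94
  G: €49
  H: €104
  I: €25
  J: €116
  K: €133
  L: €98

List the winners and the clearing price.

Ordering the bids: 133 (K), 116 (J), 104 (H), 98 (L), 94 (F), …
Top 3: K, J, H.
Clearing price = highest rejected bid = €98.

K, J, H; each pays €98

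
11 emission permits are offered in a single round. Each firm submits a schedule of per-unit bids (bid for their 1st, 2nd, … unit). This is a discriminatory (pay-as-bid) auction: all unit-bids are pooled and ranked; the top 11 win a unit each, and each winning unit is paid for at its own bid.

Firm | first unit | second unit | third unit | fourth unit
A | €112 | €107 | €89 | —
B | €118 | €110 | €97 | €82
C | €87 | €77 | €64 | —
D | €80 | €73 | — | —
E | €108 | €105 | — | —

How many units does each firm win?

A 3, B 4, C 1, D 1, E 2

All unit-bids, highest first — top 11: 118 (B-1), 112 (A-1), 110 (B-2), 108 (E-1), 107 (A-2), 105 (E-2), 97 (B-3), 89 (A-3), 87 (C-1), 82 (B-4), 80 (D-1)
Next rejected bid: €77 (not a price — pay-as-bid).
Allocation: A 3, B 4, C 1, D 1, E 2.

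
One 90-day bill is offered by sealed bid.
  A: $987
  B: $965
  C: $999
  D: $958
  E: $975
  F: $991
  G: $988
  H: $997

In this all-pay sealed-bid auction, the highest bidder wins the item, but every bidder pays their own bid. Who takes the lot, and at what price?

Bids in order: 999 (C) > 997 (H) > 991 (F) > 988 (G) > 987 (A) > 975 (E) > …
C wins with the top bid; all bids are sunk regardless.

C pays $999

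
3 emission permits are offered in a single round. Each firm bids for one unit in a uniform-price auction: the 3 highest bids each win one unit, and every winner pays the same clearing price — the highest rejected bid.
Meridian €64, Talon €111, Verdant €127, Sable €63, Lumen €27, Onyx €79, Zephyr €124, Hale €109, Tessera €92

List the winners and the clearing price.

Verdant, Zephyr, Talon; each pays €109

Bids ranked high→low: 127 (Verdant), 124 (Zephyr), 111 (Talon), 109 (Hale), 92 (Tessera), …
The 3 highest are Verdant, Zephyr, Talon.
Highest unsuccessful bid: €109 → clearing price.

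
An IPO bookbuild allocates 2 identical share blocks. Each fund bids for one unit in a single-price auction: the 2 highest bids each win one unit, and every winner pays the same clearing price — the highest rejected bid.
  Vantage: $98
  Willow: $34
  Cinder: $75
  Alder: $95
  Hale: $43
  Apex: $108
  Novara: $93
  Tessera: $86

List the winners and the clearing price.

Ordering the bids: 108 (Apex), 98 (Vantage), 95 (Alder), 93 (Novara), …
Winners (2 units): Apex, Vantage.
First losing bid is Alder's $95, which sets the uniform price.

Apex, Vantage; each pays $95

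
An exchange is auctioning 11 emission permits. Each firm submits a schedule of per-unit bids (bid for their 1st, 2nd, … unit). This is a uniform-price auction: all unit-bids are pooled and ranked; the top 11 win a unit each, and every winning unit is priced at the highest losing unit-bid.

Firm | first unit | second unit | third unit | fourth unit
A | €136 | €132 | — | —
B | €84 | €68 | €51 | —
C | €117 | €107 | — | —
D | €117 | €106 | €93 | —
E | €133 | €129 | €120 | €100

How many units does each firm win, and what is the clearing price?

A 2, C 2, D 3, E 4; clearing price €84

Merging the schedules and taking the best 11: 136 (A-1), 133 (E-1), 132 (A-2), 129 (E-2), 120 (E-3), 117 (C-1), 117 (D-1), 107 (C-2), 106 (D-2), 100 (E-4), 93 (D-3)
The (k+1)-th unit-bid is €84.
Allocation: A 2, C 2, D 3, E 4.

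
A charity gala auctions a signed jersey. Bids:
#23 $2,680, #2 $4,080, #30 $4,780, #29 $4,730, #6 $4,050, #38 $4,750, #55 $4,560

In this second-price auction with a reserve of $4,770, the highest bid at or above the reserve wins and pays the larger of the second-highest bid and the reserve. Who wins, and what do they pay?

#30 pays $4,770

Bids in order: 4,780 (#30) > 4,750 (#38) > 4,730 (#29) > 4,560 (#55) > 4,080 (#2) > 4,050 (#6) > …
Highest eligible bid: #30 at $4,780.
max(second-highest $4,750, reserve $4,770) = $4,770.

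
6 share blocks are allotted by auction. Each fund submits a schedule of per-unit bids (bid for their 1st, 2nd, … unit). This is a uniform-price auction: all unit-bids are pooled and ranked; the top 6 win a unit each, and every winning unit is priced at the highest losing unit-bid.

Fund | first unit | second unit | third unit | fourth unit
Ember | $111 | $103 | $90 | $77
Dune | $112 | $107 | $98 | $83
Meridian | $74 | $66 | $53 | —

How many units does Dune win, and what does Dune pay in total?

Pooled unit-bids ranked (top 6): 112 (Dune-1), 111 (Ember-1), 107 (Dune-2), 103 (Ember-2), 98 (Dune-3), 90 (Ember-3)
First bid not allocated: $83.
Dune wins 3 unit(s) at $83 each.

Dune: 3 units, pays $249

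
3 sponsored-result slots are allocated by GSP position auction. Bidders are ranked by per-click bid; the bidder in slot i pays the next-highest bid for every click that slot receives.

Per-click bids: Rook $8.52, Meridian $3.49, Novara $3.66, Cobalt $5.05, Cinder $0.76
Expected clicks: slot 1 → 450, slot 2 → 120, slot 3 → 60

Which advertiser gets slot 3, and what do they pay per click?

Novara; $3.49 per click

Sorting advertisers: $8.52 (Rook) > $5.05 (Cobalt) > $3.66 (Novara) > $3.49 (Meridian) > …
Slot 3 goes to the third-ranked bidder, Novara, who pays the next bid down: $3.49/click.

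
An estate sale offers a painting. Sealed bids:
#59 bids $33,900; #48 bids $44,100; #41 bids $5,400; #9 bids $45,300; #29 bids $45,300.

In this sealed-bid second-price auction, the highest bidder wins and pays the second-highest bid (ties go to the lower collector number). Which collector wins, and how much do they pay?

Sealed-bid second-price auction: the highest bidder wins and pays the second-highest bid.
Bids ranked: 45,300 (#9) > 45,300 (#29) > 44,100 (#48) > 33,900 (#59) > 5,400 (#41)
Tie at $45,300 → #9 wins by tie-break.
Second-price: #9 pays #29's bid of $45,300.

#9 pays $45,300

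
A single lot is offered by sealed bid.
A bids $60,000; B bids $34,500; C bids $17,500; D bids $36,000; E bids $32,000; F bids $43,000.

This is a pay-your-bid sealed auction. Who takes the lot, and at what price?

Pay-your-bid sealed auction: the highest bidder wins and pays their own bid.
Bids ranked: 60,000 (A) > 43,000 (F) > 36,000 (D) > 34,500 (B) > 32,000 (E) > 17,500 (C)
A has the highest bid and pays exactly that: $60,000.

A pays $60,000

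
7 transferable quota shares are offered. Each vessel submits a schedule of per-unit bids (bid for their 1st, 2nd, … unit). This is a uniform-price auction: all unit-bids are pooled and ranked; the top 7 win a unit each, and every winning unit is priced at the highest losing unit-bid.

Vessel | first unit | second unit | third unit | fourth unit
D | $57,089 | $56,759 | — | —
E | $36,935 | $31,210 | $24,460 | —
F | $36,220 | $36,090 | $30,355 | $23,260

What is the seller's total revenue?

Merging the schedules and taking the best 7: 57,089 (D-1), 56,759 (D-2), 36,935 (E-1), 36,220 (F-1), 36,090 (F-2), 31,210 (E-2), 30,355 (F-3)
The (k+1)-th unit-bid is $24,460.
Allocation: D 2, E 2, F 3. Every unit priced at $24,460.
Revenue = 7 × 24,460 = $171,220.

Total revenue: $171,220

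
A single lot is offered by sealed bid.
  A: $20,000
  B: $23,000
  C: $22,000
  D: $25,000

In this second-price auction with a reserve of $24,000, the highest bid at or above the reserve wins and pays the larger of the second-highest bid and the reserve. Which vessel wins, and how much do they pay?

Bids in order: 25,000 (D) > 23,000 (B) > 22,000 (C) > 20,000 (A)
Highest eligible bid: D at $25,000.
max(second-highest $23,000, reserve $24,000) = $24,000.

D pays $24,000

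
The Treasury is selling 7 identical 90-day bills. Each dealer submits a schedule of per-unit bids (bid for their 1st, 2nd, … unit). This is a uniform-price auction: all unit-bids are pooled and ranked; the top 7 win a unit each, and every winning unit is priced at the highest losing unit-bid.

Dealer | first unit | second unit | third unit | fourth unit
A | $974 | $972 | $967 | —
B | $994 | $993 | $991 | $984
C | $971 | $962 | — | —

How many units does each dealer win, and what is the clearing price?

A 2, B 4, C 1; clearing price $967

Merging the schedules and taking the best 7: 994 (B-1), 993 (B-2), 991 (B-3), 984 (B-4), 974 (A-1), 972 (A-2), 971 (C-1)
First bid not allocated: $967.
Allocation: A 2, B 4, C 1.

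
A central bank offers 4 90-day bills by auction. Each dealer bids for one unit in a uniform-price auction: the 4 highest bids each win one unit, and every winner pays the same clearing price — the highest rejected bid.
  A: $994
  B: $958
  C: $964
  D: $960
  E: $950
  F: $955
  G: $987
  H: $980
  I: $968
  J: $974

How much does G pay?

Ordering the bids: 994 (A), 987 (G), 980 (H), 974 (J), 968 (I), 964 (C), …
The 4 highest are A, G, H, J.
Highest unsuccessful bid: $968 → clearing price.
G wins → pays $968.

G pays $968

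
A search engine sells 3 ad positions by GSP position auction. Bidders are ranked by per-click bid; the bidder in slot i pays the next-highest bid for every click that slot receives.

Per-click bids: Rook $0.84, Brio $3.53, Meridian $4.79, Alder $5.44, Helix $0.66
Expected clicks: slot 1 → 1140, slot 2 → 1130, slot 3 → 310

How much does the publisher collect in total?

Total revenue: $9709.90

Per-click bids in order: $5.44 (Alder) > $4.79 (Meridian) > $3.53 (Brio) > $0.84 (Rook) > …
Slot 1: Alder pays $4.79 × 1140 = $5460.60
Slot 2: Meridian pays $3.53 × 1130 = $3988.90
Slot 3: Brio pays $0.84 × 310 = $260.40
Total = $9709.90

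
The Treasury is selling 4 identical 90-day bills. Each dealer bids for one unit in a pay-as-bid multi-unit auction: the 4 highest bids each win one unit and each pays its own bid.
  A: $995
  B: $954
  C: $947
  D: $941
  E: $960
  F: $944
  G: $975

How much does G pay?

G pays $975

Ordering the bids: 995 (A), 975 (G), 960 (E), 954 (B), 947 (C), 944 (F), …
The 4 highest are A, G, E, B.
G wins → own bid $975.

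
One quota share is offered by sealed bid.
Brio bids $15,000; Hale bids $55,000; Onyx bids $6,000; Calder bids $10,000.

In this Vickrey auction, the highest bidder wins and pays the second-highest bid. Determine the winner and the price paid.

Bids ranked: 55,000 (Hale) > 15,000 (Brio) > 10,000 (Calder) > 6,000 (Onyx)
Hale is highest; pays the second-highest bid, $15,000.

Hale pays $15,000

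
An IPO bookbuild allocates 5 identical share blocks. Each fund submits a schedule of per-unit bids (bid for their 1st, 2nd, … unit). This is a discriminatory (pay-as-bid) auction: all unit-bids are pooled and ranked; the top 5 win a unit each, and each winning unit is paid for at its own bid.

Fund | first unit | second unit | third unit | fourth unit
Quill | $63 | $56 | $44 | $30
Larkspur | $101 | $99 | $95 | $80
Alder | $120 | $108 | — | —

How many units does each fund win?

All unit-bids, highest first — top 5: 120 (Alder-1), 108 (Alder-2), 101 (Larkspur-1), 99 (Larkspur-2), 95 (Larkspur-3)
Next rejected bid: $80 (not a price — pay-as-bid).
Allocation: Alder 2, Larkspur 3.

Alder 2, Larkspur 3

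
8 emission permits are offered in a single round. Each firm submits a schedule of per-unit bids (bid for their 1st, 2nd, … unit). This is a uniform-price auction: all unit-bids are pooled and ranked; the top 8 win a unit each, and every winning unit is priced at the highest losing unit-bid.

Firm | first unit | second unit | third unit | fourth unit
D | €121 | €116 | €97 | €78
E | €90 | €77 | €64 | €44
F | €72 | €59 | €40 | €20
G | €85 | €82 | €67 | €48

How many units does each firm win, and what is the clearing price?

D 4, E 2, G 2; clearing price €72

Merging the schedules and taking the best 8: 121 (D-1), 116 (D-2), 97 (D-3), 90 (E-1), 85 (G-1), 82 (G-2), 78 (D-4), 77 (E-2)
The (k+1)-th unit-bid is €72.
Allocation: D 4, E 2, G 2.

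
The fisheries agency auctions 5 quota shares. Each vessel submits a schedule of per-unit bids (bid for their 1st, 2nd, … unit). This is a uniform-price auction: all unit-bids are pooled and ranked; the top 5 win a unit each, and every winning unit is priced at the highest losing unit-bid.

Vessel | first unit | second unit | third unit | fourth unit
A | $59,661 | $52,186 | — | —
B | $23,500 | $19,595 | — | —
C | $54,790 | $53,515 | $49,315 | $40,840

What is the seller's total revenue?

All unit-bids, highest first — top 5: 59,661 (A-1), 54,790 (C-1), 53,515 (C-2), 52,186 (A-2), 49,315 (C-3)
Highest rejected unit-bid = $40,840.
Allocation: A 2, C 3. Every unit priced at $40,840.
Revenue = 5 × 40,840 = $204,200.

Total revenue: $204,200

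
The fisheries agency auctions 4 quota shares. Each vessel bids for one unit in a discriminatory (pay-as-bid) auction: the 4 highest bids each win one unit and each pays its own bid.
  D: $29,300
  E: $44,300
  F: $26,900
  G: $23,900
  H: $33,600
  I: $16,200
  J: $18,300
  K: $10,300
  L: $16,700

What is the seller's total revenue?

Total revenue: $134,100

Ordering the bids: 44,300 (E), 33,600 (H), 29,300 (D), 26,900 (F), 23,900 (G), 18,300 (J), …
Winners (4 units): E, H, D, F.
Total revenue = 44,300 + 33,600 + 29,300 + 26,900 = $134,100.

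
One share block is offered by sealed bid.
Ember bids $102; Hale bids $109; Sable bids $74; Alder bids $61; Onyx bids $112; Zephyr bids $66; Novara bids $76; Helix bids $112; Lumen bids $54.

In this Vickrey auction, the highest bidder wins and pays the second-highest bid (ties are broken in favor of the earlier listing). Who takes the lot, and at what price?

Onyx pays $112

Vickrey auction: the highest bidder wins and pays the second-highest bid.
Bids ranked: 112 (Onyx) > 112 (Helix) > 109 (Hale) > 102 (Ember) > 76 (Novara) > 74 (Sable) > …
Onyx and Helix tie at $112; tie-break gives it to Onyx.
Onyx wins with the highest bid; price is set by the runner-up at $112.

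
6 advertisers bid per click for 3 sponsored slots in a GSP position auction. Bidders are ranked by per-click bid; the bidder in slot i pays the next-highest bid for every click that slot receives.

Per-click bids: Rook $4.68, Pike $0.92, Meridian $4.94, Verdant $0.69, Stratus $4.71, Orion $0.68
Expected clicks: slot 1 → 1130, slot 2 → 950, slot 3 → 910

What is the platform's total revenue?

Total revenue: $10605.50

Sorting advertisers: $4.94 (Meridian) > $4.71 (Stratus) > $4.68 (Rook) > $0.92 (Pike) > …
Slot 1: Meridian pays $4.71 × 1130 = $5322.30
Slot 2: Stratus pays $4.68 × 950 = $4446.00
Slot 3: Rook pays $0.92 × 910 = $837.20
Total = $10605.50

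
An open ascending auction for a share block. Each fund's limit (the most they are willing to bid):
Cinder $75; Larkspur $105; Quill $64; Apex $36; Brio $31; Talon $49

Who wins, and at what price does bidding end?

Larkspur wins at $75

Sorting limits: 105 (Larkspur) > 75 (Cinder) > 64 (Quill) > 49 (Talon) > 36 (Apex) > 31 (Brio)
Once the price passes $75, only Larkspur is left; the hammer falls at Cinder's limit of $75.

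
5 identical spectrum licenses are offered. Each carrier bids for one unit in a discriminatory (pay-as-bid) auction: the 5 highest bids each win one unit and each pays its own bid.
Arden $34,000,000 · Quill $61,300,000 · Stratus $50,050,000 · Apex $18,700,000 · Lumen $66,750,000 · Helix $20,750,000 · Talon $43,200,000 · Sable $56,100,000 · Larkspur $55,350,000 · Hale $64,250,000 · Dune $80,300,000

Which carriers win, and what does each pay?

Dune $80,300,000, Lumen $66,750,000, Hale $64,250,000, Quill $61,300,000, Sable $56,100,000

Sorting: 80,300,000 (Dune), 66,750,000 (Lumen), 64,250,000 (Hale), 61,300,000 (Quill), 56,100,000 (Sable), 55,350,000 (Larkspur), 50,050,000 (Stratus), …
Winners (5 units): Dune, Lumen, Hale, Quill, Sable.
Each winner pays its own bid: Dune $80,300,000, Lumen $66,750,000, Hale $64,250,000, Quill $61,300,000, Sable $56,100,000.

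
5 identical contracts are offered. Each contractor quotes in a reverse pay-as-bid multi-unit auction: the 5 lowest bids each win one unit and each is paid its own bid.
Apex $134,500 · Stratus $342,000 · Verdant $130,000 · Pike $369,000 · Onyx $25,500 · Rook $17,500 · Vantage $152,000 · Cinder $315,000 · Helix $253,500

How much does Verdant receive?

Bids ranked low→high: 17,500 (Rook), 25,500 (Onyx), 130,000 (Verdant), 134,500 (Apex), 152,000 (Vantage), 253,500 (Helix), 315,000 (Cinder), …
The 5 lowest are Rook, Onyx, Verdant, Apex, Vantage.
Verdant wins → own bid $130,000.

Verdant is paid $130,000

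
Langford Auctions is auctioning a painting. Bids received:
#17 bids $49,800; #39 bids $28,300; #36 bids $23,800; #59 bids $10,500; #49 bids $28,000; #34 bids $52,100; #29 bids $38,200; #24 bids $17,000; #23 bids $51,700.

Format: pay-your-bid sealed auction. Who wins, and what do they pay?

#34 pays $52,100

Sorting bids: 52,100 (#34) > 51,700 (#23) > 49,800 (#17) > 38,200 (#29) > 28,300 (#39) > 28,000 (#49) > …
First-price: #34 pays what they bid, $52,100.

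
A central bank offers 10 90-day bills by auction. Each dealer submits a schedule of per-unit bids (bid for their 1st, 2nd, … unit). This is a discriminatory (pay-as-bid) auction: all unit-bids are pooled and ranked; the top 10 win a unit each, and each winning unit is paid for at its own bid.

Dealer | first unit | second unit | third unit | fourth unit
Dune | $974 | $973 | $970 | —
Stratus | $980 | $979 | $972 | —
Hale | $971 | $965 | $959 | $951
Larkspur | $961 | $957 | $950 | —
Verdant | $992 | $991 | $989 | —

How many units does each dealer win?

Dune 3, Hale 1, Stratus 3, Verdant 3

Merging the schedules and taking the best 10: 992 (Verdant-1), 991 (Verdant-2), 989 (Verdant-3), 980 (Stratus-1), 979 (Stratus-2), 974 (Dune-1), 973 (Dune-2), 972 (Stratus-3), 971 (Hale-1), 970 (Dune-3)
Next rejected bid: $965 (not a price — pay-as-bid).
Allocation: Dune 3, Hale 1, Stratus 3, Verdant 3.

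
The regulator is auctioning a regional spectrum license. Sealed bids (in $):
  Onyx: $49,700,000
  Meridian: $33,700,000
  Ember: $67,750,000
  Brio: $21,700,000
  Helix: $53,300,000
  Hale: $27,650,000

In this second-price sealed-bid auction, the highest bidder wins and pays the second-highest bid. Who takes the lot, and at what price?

Ember pays $53,300,000

Sorting bids: 67,750,000 (Ember) > 53,300,000 (Helix) > 49,700,000 (Onyx) > 33,700,000 (Meridian) > 27,650,000 (Hale) > 21,700,000 (Brio)
Ember wins with the highest bid; price is set by the runner-up at $53,300,000.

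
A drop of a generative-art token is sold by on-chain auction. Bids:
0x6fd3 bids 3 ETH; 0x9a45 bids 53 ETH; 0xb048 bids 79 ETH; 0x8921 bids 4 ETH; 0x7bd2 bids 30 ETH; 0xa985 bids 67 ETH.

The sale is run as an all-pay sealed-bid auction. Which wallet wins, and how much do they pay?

0xb048 pays 79 ETH

Sorting bids: 79 (0xb048) > 67 (0xa985) > 53 (0x9a45) > 30 (0x7bd2) > 4 (0x8921) > 3 (0x6fd3)
0xb048 wins with the top bid; all bids are sunk regardless.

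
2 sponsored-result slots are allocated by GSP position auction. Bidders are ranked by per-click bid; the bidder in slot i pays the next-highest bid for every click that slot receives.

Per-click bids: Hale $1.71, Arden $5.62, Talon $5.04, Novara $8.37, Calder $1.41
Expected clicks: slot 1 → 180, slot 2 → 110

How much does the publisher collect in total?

Per-click bids in order: $8.37 (Novara) > $5.62 (Arden) > $5.04 (Talon) > …
Slot 1: Novara pays $5.62 × 180 = $1011.60
Slot 2: Arden pays $5.04 × 110 = $554.40
Total = $1566.00

Total revenue: $1566.00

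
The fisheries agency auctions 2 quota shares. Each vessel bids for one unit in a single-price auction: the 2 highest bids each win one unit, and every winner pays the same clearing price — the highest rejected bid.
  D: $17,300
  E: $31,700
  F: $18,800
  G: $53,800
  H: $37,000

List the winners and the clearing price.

Bids ranked high→low: 53,800 (G), 37,000 (H), 31,700 (E), 18,800 (F), …
Top 2: G, H.
Highest unsuccessful bid: $31,700 → clearing price.

G, H; each pays $31,700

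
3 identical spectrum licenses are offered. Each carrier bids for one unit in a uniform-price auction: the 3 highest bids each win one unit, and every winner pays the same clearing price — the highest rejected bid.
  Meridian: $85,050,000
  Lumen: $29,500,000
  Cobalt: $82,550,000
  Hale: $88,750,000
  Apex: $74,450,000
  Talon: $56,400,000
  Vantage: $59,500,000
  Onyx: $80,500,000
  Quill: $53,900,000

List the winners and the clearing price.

Bids ranked high→low: 88,750,000 (Hale), 85,050,000 (Meridian), 82,550,000 (Cobalt), 80,500,000 (Onyx), 74,450,000 (Apex), …
Winners (3 units): Hale, Meridian, Cobalt.
Clearing price = highest rejected bid = $80,500,000.

Hale, Meridian, Cobalt; each pays $80,500,000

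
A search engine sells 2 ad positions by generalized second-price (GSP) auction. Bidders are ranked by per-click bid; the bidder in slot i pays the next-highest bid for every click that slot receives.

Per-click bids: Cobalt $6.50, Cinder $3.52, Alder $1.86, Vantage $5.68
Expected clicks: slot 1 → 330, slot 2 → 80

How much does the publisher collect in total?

Sorting advertisers: $6.50 (Cobalt) > $5.68 (Vantage) > $3.52 (Cinder) > …
Slot 1: Cobalt pays $5.68 × 330 = $1874.40
Slot 2: Vantage pays $3.52 × 80 = $281.60
Total = $2156.00

Total revenue: $2156.00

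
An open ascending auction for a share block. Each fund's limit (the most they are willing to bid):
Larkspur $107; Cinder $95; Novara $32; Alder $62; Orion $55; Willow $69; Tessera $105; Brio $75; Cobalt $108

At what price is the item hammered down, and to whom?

Limits ranked: 108 (Cobalt) > 107 (Larkspur) > 105 (Tessera) > 95 (Cinder) > 75 (Brio) > 69 (Willow) > …
Bidding ends when Larkspur exits at $107; Cobalt takes it.

Cobalt wins at $107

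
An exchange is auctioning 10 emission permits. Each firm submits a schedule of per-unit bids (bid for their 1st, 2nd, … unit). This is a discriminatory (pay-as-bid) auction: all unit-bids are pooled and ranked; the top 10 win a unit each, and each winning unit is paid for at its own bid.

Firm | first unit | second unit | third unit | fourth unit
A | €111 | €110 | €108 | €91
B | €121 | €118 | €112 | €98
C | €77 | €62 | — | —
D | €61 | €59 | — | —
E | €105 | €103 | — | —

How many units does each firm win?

Merging the schedules and taking the best 10: 121 (B-1), 118 (B-2), 112 (B-3), 111 (A-1), 110 (A-2), 108 (A-3), 105 (E-1), 103 (E-2), 98 (B-4), 91 (A-4)
Next rejected bid: €77 (not a price — pay-as-bid).
Allocation: A 4, B 4, E 2.

A 4, B 4, E 2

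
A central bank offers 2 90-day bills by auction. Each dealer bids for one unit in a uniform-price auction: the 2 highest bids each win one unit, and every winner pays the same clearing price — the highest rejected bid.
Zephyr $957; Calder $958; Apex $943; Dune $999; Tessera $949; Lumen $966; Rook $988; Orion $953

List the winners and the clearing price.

Sorting: 999 (Dune), 988 (Rook), 966 (Lumen), 958 (Calder), …
The 2 highest are Dune, Rook.
Clearing price = highest rejected bid = $966.

Dune, Rook; each pays $966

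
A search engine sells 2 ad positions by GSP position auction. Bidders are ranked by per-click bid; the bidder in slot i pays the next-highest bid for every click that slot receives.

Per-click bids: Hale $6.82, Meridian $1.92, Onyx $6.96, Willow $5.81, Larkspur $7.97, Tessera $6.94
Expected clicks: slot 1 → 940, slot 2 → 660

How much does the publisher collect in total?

Ranked by bid: $7.97 (Larkspur) > $6.96 (Onyx) > $6.94 (Tessera) > …
Slot 1: Larkspur pays $6.96 × 940 = $6542.40
Slot 2: Onyx pays $6.94 × 660 = $4580.40
Total = $11122.80

Total revenue: $11122.80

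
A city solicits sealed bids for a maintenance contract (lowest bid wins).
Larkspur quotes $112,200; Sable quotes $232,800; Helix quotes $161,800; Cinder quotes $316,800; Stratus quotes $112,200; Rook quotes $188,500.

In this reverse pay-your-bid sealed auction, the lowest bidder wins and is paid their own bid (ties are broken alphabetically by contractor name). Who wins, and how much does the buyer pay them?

Larkspur is paid $112,200

Reverse pay-your-bid sealed auction: the lowest bidder wins and is paid their own bid.
Bids in order: 112,200 (Larkspur) < 112,200 (Stratus) < 161,800 (Helix) < 188,500 (Rook) < 232,800 (Sable) < 316,800 (Cinder)
Tie at $112,200 → Larkspur wins by tie-break.
Larkspur has the lowest bid and is paid exactly that: $112,200.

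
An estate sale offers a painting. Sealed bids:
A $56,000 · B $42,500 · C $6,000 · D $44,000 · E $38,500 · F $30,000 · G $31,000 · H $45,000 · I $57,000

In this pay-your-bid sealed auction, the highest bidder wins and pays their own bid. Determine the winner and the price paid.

Rule: the highest bidder wins and pays their own bid.
Sorting bids: 57,000 (I) > 56,000 (A) > 45,000 (H) > 44,000 (D) > 42,500 (B) > 38,500 (E) > …
I is highest → pays own bid, $57,000.

I pays $57,000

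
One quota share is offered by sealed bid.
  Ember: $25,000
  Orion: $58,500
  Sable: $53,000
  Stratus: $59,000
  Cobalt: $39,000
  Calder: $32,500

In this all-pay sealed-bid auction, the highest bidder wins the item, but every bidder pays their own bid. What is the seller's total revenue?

Bids ranked: 59,000 (Stratus) > 58,500 (Orion) > 53,000 (Sable) > 39,000 (Cobalt) > 32,500 (Calder) > 25,000 (Ember)
Stratus wins with the top bid; all bids are sunk regardless.
Every bidder forfeits their bid regardless of winning.
Revenue = 25,000 + 58,500 + 53,000 + 59,000 + 39,000 + 32,500 = $267,000.

Total revenue: $267,000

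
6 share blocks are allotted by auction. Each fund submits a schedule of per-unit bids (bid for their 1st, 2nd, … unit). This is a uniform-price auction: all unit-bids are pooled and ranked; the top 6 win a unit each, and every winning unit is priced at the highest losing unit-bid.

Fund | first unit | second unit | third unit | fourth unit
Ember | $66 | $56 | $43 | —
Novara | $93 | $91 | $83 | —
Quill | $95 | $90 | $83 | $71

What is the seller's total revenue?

Merging the schedules and taking the best 6: 95 (Quill-1), 93 (Novara-1), 91 (Novara-2), 90 (Quill-2), 83 (Novara-3), 83 (Quill-3)
First bid not allocated: $71.
Allocation: Novara 3, Quill 3. Every unit priced at $71.
Revenue = 6 × 71 = $426.

Total revenue: $426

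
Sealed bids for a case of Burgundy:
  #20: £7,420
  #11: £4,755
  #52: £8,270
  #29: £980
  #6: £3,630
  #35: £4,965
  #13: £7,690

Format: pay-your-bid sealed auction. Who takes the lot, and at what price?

#52 pays £8,270

Sorting bids: 8,270 (#52) > 7,690 (#13) > 7,420 (#20) > 4,965 (#35) > 4,755 (#11) > 3,630 (#6) > …
#52 has the highest bid and pays exactly that: £8,270.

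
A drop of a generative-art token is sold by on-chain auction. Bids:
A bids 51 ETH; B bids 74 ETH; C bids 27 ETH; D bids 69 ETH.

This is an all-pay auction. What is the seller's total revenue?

Sorting bids: 74 (B) > 69 (D) > 51 (A) > 27 (C)
Every bidder forfeits their bid regardless of winning.
Revenue = 51 + 74 + 27 + 69 = 221 ETH.

Total revenue: 221 ETH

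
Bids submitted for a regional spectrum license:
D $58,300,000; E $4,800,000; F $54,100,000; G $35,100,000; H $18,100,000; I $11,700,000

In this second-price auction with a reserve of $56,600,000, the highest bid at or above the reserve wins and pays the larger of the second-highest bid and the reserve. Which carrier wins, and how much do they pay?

D pays $56,600,000

Second-price auction with a reserve of $56,600,000: the highest bid at or above the reserve wins and pays the larger of the second-highest bid and the reserve.
Sorting bids: 58,300,000 (D) > 54,100,000 (F) > 35,100,000 (G) > 18,100,000 (H) > 11,700,000 (I) > 4,800,000 (E)
Highest eligible bid: D at $58,300,000.
max(second-highest $54,100,000, reserve $56,600,000) = $56,600,000.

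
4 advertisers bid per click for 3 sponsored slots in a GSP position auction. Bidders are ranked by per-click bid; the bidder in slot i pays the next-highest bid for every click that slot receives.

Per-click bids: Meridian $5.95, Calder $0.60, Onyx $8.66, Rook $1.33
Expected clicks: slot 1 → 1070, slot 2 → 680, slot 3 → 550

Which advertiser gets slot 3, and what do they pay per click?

Ranked by bid: $8.66 (Onyx) > $5.95 (Meridian) > $1.33 (Rook) > $0.60 (Calder)
Slot 3 goes to the third-ranked bidder, Rook, who pays the next bid down: $0.60/click.

Rook; $0.60 per click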